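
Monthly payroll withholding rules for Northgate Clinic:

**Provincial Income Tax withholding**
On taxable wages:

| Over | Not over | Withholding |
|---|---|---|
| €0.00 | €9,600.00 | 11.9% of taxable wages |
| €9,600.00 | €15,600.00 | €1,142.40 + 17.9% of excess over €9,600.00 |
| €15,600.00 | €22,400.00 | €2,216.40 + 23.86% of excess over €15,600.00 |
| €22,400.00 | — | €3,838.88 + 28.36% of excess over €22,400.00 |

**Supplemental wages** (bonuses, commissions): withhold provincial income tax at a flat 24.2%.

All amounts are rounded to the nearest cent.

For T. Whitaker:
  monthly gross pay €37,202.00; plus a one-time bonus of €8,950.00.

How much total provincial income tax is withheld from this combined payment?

Provincial Income Tax: taxable = €37,202.00
  €3,838.88 + 28.36% × (€37,202.00 − €22,400.00) = €3,838.88 + 28.36% × €14,802.00 = €8,036.73
Supplemental (24.2% flat on bonus): 24.2% × €8,950.00 = €2,165.90
Total provincial income tax: €8,036.73 + €2,165.90 = €10,202.63

€10,202.63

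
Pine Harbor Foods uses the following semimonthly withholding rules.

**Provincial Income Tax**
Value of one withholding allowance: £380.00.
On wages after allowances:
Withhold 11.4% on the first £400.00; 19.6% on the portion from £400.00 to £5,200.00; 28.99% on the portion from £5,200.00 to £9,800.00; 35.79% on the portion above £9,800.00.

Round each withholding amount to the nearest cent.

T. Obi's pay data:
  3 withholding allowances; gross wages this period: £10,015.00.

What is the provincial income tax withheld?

Provincial Income Tax: taxable = £10,015.00 − 3×£380.00 = £8,875.00
  £986.40 + 28.99% × (£8,875.00 − £5,200.00) = £986.40 + 28.99% × £3,675.00 = £2,051.78

£2,051.78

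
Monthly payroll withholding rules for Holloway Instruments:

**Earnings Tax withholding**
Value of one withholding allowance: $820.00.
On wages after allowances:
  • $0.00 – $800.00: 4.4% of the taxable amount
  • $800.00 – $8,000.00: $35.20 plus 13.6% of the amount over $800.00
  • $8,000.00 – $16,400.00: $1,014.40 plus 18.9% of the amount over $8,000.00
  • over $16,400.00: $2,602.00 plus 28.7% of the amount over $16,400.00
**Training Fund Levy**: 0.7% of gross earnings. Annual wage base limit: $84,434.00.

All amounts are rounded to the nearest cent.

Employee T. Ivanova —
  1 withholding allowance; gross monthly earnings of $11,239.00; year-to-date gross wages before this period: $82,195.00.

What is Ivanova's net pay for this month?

Earnings Tax: taxable = $11,239.00 − 1×$820.00 = $10,419.00
  $1,014.40 + 18.9% × ($10,419.00 − $8,000.00) = $1,014.40 + 18.9% × $2,419.00 = $1,471.59
Training Fund Levy: cap $84,434.00 − YTD $82,195.00 = $2,239.00 subject; 0.7% × $2,239.00 = $15.67
Total withheld: $1,471.59 + $15.67 = $1,487.26
Net pay: $11,239.00 − $1,487.26 = $9,751.74

$9,751.74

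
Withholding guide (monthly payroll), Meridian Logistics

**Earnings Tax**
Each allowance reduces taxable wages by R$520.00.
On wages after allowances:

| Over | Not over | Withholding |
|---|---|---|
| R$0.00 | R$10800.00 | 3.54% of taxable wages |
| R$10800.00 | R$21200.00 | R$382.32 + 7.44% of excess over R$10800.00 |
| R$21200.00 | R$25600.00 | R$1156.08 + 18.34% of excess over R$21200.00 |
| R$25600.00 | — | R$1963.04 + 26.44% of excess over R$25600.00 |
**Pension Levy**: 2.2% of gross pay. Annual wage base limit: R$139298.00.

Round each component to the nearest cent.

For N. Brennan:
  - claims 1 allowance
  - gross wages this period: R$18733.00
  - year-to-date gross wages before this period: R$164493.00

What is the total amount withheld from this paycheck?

R$933.85

Earnings Tax: taxable = R$18733.00 − 1×R$520.00 = R$18213.00
  R$382.32 + 7.44% × (R$18213.00 − R$10800.00) = R$382.32 + 7.44% × R$7413.00 = R$933.85
Pension Levy: YTD R$164493.00 ≥ cap R$139298.00 → R$0.00
Total: R$933.85 + R$0.00 = R$933.85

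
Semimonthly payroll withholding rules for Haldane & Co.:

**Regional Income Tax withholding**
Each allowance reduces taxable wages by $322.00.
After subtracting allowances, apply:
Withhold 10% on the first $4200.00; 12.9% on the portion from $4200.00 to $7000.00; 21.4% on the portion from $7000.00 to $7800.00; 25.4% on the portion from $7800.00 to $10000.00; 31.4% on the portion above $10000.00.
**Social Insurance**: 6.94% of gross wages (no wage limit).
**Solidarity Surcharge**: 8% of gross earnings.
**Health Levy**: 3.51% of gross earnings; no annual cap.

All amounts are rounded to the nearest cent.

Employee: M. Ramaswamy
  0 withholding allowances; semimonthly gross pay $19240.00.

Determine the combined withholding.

$7962.34

Regional Income Tax: taxable = $19240.00
  $1511.20 + 31.4% × ($19240.00 − $10000.00) = $1511.20 + 31.4% × $9240.00 = $4412.56
Social Insurance: 6.94% × $19240.00 = $1335.26
Solidarity Surcharge: 8% × $19240.00 = $1539.20
Health Levy: 3.51% × $19240.00 = $675.32
Total: $4412.56 + $1335.26 + $1539.20 + $675.32 = $7962.34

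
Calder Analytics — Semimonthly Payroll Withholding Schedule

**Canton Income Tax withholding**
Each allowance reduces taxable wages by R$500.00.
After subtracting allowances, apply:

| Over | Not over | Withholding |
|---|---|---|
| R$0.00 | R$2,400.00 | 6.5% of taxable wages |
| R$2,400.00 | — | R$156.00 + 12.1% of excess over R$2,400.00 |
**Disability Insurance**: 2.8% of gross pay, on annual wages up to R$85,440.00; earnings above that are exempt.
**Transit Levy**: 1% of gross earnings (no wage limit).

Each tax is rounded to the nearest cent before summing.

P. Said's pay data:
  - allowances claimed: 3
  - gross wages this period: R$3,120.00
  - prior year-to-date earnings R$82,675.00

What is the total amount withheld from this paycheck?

Canton Income Tax: taxable = R$3,120.00 − 3×R$500.00 = R$1,620.00
  6.5% × R$1,620.00 = R$105.30
Disability Insurance: cap R$85,440.00 − YTD R$82,675.00 = R$2,765.00 subject; 2.8% × R$2,765.00 = R$77.42
Transit Levy: 1% × R$3,120.00 = R$31.20
Total: R$105.30 + R$77.42 + R$31.20 = R$213.92

R$213.92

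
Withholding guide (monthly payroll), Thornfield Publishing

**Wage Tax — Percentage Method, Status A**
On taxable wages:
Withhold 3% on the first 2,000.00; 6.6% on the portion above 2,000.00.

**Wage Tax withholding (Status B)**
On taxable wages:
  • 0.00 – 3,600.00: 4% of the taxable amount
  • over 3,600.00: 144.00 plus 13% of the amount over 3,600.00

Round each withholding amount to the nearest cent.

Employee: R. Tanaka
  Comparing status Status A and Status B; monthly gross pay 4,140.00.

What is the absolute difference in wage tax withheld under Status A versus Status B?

12.96

Wage Tax (Status A): taxable = 4,140.00
  60.00 + 6.6% × (4,140.00 − 2,000.00) = 60.00 + 6.6% × 2,140.00 = 201.24
Wage Tax (Status B): taxable = 4,140.00
  144.00 + 13% × (4,140.00 − 3,600.00) = 144.00 + 13% × 540.00 = 214.20
Difference: |201.24 − 214.20| = 12.96 (higher under Status B)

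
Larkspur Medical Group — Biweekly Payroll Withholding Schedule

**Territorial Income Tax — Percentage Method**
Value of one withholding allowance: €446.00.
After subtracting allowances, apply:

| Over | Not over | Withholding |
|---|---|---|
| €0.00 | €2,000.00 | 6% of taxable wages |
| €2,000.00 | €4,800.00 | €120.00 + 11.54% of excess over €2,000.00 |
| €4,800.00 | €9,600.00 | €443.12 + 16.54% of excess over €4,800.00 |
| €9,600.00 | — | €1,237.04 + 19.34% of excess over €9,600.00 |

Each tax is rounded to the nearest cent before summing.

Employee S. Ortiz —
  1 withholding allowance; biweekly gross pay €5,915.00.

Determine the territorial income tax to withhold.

Territorial Income Tax: taxable = €5,915.00 − 1×€446.00 = €5,469.00
  €443.12 + 16.54% × (€5,469.00 − €4,800.00) = €443.12 + 16.54% × €669.00 = €553.77

€553.77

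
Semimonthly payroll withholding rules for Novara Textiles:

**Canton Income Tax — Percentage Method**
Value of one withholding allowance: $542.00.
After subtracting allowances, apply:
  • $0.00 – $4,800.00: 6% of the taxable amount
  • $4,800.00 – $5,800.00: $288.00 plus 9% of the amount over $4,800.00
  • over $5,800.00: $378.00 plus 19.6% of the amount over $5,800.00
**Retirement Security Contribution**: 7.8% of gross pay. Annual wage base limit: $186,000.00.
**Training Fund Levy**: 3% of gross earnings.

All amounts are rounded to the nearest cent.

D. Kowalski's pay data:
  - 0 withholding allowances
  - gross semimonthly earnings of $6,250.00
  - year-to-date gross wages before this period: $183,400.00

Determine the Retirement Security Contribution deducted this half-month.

Retirement Security Contribution: cap $186,000.00 − YTD $183,400.00 = $2,600.00 subject; 7.8% × $2,600.00 = $202.80

$202.80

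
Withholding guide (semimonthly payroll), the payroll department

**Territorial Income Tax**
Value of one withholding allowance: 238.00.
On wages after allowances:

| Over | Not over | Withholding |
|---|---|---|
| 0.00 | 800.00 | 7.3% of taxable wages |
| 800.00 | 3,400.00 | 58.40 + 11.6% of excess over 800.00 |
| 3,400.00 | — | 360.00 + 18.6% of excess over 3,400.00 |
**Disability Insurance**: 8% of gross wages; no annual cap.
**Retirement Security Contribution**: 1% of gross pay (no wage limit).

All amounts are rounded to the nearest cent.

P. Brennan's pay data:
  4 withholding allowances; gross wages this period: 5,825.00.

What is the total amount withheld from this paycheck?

1,158.23

Territorial Income Tax: taxable = 5,825.00 − 4×238.00 = 4,873.00
  360.00 + 18.6% × (4,873.00 − 3,400.00) = 360.00 + 18.6% × 1,473.00 = 633.98
Disability Insurance: 8% × 5,825.00 = 466.00
Retirement Security Contribution: 1% × 5,825.00 = 58.25
Total: 633.98 + 466.00 + 58.25 = 1,158.23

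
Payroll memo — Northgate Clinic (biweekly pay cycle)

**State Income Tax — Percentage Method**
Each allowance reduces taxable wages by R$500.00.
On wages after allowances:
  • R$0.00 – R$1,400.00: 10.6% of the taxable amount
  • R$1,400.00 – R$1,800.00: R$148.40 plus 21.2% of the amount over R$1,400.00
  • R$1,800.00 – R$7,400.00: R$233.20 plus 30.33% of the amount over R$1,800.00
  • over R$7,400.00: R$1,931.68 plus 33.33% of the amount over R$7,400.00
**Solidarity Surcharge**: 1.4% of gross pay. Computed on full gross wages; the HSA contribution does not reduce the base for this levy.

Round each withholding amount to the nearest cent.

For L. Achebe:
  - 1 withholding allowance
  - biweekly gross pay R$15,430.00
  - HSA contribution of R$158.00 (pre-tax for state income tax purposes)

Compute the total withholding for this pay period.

State Income Tax: taxable = R$15,430.00 − R$158.00 − 1×R$500.00 = R$14,772.00
  R$1,931.68 + 33.33% × (R$14,772.00 − R$7,400.00) = R$1,931.68 + 33.33% × R$7,372.00 = R$4,388.77
Solidarity Surcharge: 1.4% × R$15,430.00 = R$216.02
Total: R$4,388.77 + R$216.02 = R$4,604.79

R$4,604.79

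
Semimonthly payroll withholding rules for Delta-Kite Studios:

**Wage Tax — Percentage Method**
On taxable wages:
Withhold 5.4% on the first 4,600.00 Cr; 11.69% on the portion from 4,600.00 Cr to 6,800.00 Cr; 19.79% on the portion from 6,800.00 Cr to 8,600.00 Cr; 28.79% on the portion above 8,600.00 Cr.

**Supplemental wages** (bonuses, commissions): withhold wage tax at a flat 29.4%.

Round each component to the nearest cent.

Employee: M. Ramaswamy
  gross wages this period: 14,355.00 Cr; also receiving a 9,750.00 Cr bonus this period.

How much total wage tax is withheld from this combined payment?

5,385.16 Cr

Wage Tax: taxable = 14,355.00 Cr
  861.80 Cr + 28.79% × (14,355.00 Cr − 8,600.00 Cr) = 861.80 Cr + 28.79% × 5,755.00 Cr = 2,518.66 Cr
Supplemental (29.4% flat on bonus): 29.4% × 9,750.00 Cr = 2,866.50 Cr
Total wage tax: 2,518.66 Cr + 2,866.50 Cr = 5,385.16 Cr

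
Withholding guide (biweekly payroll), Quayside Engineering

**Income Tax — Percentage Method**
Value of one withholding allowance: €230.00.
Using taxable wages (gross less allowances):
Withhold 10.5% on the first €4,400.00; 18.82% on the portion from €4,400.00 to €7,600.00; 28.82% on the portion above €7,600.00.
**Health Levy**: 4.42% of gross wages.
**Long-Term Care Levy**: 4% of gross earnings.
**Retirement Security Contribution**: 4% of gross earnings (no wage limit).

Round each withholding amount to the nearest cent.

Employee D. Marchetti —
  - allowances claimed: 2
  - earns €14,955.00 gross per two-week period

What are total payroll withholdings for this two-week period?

€4,908.79

Income Tax: taxable = €14,955.00 − 2×€230.00 = €14,495.00
  €1,064.24 + 28.82% × (€14,495.00 − €7,600.00) = €1,064.24 + 28.82% × €6,895.00 = €3,051.38
Health Levy: 4.42% × €14,955.00 = €661.01
Long-Term Care Levy: 4% × €14,955.00 = €598.20
Retirement Security Contribution: 4% × €14,955.00 = €598.20
Total: €3,051.38 + €661.01 + €598.20 + €598.20 = €4,908.79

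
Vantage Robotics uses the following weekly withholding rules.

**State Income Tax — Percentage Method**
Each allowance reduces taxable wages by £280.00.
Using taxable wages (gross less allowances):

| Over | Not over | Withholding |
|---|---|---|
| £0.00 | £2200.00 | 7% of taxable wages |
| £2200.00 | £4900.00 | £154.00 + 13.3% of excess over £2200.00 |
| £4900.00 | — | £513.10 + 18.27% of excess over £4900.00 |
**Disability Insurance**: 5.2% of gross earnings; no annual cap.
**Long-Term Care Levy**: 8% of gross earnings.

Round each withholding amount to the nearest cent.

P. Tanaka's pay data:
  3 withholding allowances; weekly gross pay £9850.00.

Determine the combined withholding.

State Income Tax: taxable = £9850.00 − 3×£280.00 = £9010.00
  £513.10 + 18.27% × (£9010.00 − £4900.00) = £513.10 + 18.27% × £4110.00 = £1264.00
Disability Insurance: 5.2% × £9850.00 = £512.20
Long-Term Care Levy: 8% × £9850.00 = £788.00
Total: £1264.00 + £512.20 + £788.00 = £2564.20

£2564.20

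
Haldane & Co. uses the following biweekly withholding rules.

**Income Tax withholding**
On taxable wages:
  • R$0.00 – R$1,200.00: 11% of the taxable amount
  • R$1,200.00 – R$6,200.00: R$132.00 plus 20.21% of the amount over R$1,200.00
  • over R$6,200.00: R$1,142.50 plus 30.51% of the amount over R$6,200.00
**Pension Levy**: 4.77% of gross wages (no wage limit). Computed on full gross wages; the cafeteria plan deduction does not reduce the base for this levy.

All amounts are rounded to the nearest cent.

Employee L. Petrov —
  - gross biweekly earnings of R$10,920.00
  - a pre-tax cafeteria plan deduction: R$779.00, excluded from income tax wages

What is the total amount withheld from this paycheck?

Income Tax: taxable = R$10,920.00 − R$779.00 = R$10,141.00
  R$1,142.50 + 30.51% × (R$10,141.00 − R$6,200.00) = R$1,142.50 + 30.51% × R$3,941.00 = R$2,344.90
Pension Levy: 4.77% × R$10,920.00 = R$520.88
Total: R$2,344.90 + R$520.88 = R$2,865.78

R$2,865.78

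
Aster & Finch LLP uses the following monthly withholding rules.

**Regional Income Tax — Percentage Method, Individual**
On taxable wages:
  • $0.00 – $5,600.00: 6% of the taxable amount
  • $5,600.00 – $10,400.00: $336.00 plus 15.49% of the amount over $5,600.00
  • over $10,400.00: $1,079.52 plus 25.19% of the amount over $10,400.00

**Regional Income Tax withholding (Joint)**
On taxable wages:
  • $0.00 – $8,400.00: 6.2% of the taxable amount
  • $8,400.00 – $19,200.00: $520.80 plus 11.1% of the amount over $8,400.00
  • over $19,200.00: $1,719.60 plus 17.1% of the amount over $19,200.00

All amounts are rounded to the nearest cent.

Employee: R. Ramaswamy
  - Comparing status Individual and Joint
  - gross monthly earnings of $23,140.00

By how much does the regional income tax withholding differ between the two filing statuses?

$1,895.39

Regional Income Tax (Individual): taxable = $23,140.00
  $1,079.52 + 25.19% × ($23,140.00 − $10,400.00) = $1,079.52 + 25.19% × $12,740.00 = $4,288.73
Regional Income Tax (Joint): taxable = $23,140.00
  $1,719.60 + 17.1% × ($23,140.00 − $19,200.00) = $1,719.60 + 17.1% × $3,940.00 = $2,393.34
Difference: |$4,288.73 − $2,393.34| = $1,895.39 (higher under Individual)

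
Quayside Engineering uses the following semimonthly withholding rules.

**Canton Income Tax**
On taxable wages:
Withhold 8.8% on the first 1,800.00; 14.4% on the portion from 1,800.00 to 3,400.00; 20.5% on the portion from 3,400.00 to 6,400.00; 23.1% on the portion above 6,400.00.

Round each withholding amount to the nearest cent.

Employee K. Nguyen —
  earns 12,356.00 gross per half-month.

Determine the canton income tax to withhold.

2,379.64

Canton Income Tax: taxable = 12,356.00
  1,003.80 + 23.1% × (12,356.00 − 6,400.00) = 1,003.80 + 23.1% × 5,956.00 = 2,379.64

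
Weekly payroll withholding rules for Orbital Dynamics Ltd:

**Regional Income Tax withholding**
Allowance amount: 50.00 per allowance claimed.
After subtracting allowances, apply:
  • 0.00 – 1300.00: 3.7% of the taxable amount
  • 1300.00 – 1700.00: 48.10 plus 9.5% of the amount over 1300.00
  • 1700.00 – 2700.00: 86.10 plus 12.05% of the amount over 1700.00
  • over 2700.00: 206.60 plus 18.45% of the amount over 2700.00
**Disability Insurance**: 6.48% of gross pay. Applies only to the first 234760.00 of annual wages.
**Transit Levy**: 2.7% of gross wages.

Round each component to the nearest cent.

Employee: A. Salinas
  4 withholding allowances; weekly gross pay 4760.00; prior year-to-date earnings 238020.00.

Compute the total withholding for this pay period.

678.29

Regional Income Tax: taxable = 4760.00 − 4×50.00 = 4560.00
  206.60 + 18.45% × (4560.00 − 2700.00) = 206.60 + 18.45% × 1860.00 = 549.77
Disability Insurance: YTD 238020.00 ≥ cap 234760.00 → 0.00
Transit Levy: 2.7% × 4760.00 = 128.52
Total: 549.77 + 0.00 + 128.52 = 678.29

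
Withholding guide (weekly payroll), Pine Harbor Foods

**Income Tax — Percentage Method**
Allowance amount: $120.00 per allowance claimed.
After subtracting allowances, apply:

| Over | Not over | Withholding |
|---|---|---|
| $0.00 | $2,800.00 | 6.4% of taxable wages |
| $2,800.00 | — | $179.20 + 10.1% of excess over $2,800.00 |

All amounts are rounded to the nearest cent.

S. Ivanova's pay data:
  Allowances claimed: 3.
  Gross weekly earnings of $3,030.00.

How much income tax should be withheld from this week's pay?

$170.88

Income Tax: taxable = $3,030.00 − 3×$120.00 = $2,670.00
  6.4% × $2,670.00 = $170.88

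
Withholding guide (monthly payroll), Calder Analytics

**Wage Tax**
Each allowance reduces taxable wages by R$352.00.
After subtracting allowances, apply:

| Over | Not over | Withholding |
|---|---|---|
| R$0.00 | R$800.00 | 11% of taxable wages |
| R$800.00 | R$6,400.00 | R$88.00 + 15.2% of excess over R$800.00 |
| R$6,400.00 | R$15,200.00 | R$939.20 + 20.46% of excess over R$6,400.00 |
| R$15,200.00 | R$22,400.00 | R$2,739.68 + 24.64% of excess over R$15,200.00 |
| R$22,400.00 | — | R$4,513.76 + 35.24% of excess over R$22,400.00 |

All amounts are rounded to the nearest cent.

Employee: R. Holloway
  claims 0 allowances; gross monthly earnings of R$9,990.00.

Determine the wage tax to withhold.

R$1,673.71

Wage Tax: taxable = R$9,990.00
  R$939.20 + 20.46% × (R$9,990.00 − R$6,400.00) = R$939.20 + 20.46% × R$3,590.00 = R$1,673.71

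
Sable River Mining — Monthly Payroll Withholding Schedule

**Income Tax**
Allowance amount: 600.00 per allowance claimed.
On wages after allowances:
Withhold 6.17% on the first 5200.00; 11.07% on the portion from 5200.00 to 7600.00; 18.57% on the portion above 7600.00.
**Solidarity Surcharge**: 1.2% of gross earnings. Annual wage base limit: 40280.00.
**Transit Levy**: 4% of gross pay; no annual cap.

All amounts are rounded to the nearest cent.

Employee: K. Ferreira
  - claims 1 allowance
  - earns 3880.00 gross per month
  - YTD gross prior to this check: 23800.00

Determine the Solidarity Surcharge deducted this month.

Solidarity Surcharge: 1.2% × 3880.00 = 46.56

46.56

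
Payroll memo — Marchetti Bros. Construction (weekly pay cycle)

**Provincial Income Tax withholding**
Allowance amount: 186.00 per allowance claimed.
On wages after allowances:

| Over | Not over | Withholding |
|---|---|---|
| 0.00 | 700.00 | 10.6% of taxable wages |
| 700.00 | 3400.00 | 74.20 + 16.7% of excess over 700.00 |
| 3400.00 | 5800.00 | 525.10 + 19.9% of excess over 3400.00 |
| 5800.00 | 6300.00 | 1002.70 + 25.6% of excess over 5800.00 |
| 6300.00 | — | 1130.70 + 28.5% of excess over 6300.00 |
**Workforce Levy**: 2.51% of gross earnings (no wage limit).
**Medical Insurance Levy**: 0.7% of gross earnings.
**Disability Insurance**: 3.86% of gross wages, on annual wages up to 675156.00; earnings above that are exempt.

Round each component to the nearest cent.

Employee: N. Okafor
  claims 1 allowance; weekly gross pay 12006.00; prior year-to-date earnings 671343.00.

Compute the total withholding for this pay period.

Provincial Income Tax: taxable = 12006.00 − 1×186.00 = 11820.00
  1130.70 + 28.5% × (11820.00 − 6300.00) = 1130.70 + 28.5% × 5520.00 = 2703.90
Workforce Levy: 2.51% × 12006.00 = 301.35
Medical Insurance Levy: 0.7% × 12006.00 = 84.04
Disability Insurance: cap 675156.00 − YTD 671343.00 = 3813.00 subject; 3.86% × 3813.00 = 147.18
Total: 2703.90 + 301.35 + 84.04 + 147.18 = 3236.47

3236.47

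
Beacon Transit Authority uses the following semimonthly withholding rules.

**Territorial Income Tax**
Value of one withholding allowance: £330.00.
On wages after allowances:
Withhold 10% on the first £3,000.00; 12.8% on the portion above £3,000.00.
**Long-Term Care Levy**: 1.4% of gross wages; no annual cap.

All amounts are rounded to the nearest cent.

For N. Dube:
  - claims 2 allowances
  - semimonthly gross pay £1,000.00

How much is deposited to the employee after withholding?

£952.00

Territorial Income Tax: taxable = £1,000.00 − 2×£330.00 = £340.00
  10% × £340.00 = £34.00
Long-Term Care Levy: 1.4% × £1,000.00 = £14.00
Total withheld: £34.00 + £14.00 = £48.00
Net pay: £1,000.00 − £48.00 = £952.00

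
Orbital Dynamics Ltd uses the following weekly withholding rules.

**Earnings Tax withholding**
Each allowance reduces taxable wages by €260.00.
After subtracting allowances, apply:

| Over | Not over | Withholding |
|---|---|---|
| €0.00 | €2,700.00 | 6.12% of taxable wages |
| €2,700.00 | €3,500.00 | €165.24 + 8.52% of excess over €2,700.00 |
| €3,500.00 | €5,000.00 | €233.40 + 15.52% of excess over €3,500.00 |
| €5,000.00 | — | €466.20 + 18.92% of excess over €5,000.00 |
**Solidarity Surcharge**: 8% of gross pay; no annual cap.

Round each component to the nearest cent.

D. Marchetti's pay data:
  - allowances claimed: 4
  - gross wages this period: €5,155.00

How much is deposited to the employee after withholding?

Earnings Tax: taxable = €5,155.00 − 4×€260.00 = €4,115.00
  €233.40 + 15.52% × (€4,115.00 − €3,500.00) = €233.40 + 15.52% × €615.00 = €328.85
Solidarity Surcharge: 8% × €5,155.00 = €412.40
Total withheld: €328.85 + €412.40 = €741.25
Net pay: €5,155.00 − €741.25 = €4,413.75

€4,413.75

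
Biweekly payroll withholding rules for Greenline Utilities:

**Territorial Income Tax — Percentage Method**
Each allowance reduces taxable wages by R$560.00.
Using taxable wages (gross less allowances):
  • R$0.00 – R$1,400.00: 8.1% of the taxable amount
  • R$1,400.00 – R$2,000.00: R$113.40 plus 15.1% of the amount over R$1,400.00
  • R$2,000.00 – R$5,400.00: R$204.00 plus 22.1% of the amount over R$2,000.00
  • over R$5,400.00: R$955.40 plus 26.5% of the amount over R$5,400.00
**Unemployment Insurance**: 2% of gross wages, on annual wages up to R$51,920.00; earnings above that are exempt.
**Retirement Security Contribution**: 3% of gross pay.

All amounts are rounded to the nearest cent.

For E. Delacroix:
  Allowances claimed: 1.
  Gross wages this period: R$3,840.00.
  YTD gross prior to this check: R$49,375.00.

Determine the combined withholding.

Territorial Income Tax: taxable = R$3,840.00 − 1×R$560.00 = R$3,280.00
  R$204.00 + 22.1% × (R$3,280.00 − R$2,000.00) = R$204.00 + 22.1% × R$1,280.00 = R$486.88
Unemployment Insurance: cap R$51,920.00 − YTD R$49,375.00 = R$2,545.00 subject; 2% × R$2,545.00 = R$50.90
Retirement Security Contribution: 3% × R$3,840.00 = R$115.20
Total: R$486.88 + R$50.90 + R$115.20 = R$652.98

R$652.98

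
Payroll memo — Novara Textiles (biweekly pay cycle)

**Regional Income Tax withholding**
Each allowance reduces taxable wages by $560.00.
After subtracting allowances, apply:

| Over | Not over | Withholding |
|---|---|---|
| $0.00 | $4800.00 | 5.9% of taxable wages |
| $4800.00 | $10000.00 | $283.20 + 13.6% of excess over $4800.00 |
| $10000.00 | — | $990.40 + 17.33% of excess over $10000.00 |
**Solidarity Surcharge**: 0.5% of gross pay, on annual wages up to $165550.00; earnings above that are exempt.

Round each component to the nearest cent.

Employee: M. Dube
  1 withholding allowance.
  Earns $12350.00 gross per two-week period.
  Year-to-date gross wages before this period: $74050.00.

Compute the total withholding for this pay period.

Regional Income Tax: taxable = $12350.00 − 1×$560.00 = $11790.00
  $990.40 + 17.33% × ($11790.00 − $10000.00) = $990.40 + 17.33% × $1790.00 = $1300.61
Solidarity Surcharge: 0.5% × $12350.00 = $61.75
Total: $1300.61 + $61.75 = $1362.36

$1362.36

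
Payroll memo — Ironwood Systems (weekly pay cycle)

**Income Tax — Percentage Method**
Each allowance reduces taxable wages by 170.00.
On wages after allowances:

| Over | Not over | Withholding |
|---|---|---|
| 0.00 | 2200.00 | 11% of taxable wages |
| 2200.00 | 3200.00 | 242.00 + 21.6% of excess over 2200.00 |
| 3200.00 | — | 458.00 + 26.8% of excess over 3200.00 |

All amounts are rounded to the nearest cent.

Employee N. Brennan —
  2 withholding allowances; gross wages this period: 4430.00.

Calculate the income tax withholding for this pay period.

696.52

Income Tax: taxable = 4430.00 − 2×170.00 = 4090.00
  458.00 + 26.8% × (4090.00 − 3200.00) = 458.00 + 26.8% × 890.00 = 696.52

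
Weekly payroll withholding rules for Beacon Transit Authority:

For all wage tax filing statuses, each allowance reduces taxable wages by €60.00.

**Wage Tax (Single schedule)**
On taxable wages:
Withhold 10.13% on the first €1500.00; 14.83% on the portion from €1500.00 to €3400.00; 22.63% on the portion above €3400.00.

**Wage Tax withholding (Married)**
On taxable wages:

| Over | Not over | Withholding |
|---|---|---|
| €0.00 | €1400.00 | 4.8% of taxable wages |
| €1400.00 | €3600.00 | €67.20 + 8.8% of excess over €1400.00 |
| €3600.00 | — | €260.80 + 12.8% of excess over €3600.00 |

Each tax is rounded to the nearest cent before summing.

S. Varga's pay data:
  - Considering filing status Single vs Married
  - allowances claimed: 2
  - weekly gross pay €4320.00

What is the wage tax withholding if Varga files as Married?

Wage Tax (Married): taxable = €4320.00 − 2×€60.00 = €4200.00
  €260.80 + 12.8% × (€4200.00 − €3600.00) = €260.80 + 12.8% × €600.00 = €337.60

€337.60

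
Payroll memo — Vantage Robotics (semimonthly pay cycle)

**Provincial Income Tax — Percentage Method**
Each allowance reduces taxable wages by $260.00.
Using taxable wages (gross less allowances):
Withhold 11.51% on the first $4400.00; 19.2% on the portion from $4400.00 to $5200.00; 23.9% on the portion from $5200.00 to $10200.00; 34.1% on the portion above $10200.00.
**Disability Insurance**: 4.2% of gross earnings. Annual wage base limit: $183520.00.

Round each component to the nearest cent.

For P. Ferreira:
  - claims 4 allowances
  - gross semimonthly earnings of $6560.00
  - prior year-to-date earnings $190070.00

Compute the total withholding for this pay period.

$736.52

Provincial Income Tax: taxable = $6560.00 − 4×$260.00 = $5520.00
  $660.04 + 23.9% × ($5520.00 − $5200.00) = $660.04 + 23.9% × $320.00 = $736.52
Disability Insurance: YTD $190070.00 ≥ cap $183520.00 → $0.00
Total: $736.52 + $0.00 = $736.52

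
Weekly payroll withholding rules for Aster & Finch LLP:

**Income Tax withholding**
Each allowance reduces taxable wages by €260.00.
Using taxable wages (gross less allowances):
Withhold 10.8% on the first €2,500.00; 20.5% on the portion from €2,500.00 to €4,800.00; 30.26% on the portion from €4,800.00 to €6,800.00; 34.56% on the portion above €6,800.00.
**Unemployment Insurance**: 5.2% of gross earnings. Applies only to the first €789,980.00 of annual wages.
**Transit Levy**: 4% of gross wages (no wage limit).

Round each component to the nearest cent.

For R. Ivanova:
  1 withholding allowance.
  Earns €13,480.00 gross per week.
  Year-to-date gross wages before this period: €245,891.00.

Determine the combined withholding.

€4,805.61

Income Tax: taxable = €13,480.00 − 1×€260.00 = €13,220.00
  €1,346.70 + 34.56% × (€13,220.00 − €6,800.00) = €1,346.70 + 34.56% × €6,420.00 = €3,565.45
Unemployment Insurance: 5.2% × €13,480.00 = €700.96
Transit Levy: 4% × €13,480.00 = €539.20
Total: €3,565.45 + €700.96 + €539.20 = €4,805.61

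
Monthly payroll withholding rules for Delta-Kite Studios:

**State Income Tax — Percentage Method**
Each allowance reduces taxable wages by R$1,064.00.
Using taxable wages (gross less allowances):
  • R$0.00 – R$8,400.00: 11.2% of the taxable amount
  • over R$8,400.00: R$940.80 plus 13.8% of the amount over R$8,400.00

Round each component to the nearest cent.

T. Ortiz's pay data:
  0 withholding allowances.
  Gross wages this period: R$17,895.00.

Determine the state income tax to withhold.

R$2,251.11

State Income Tax: taxable = R$17,895.00
  R$940.80 + 13.8% × (R$17,895.00 − R$8,400.00) = R$940.80 + 13.8% × R$9,495.00 = R$2,251.11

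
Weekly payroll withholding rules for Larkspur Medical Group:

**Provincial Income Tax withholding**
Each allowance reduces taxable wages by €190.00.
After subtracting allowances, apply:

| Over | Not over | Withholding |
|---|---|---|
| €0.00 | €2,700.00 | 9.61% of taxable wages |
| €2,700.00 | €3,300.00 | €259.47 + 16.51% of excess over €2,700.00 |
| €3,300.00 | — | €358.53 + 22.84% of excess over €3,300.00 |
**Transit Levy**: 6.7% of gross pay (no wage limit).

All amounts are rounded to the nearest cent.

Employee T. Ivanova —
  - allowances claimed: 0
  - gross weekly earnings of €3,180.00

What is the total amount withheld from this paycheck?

Provincial Income Tax: taxable = €3,180.00
  €259.47 + 16.51% × (€3,180.00 − €2,700.00) = €259.47 + 16.51% × €480.00 = €338.72
Transit Levy: 6.7% × €3,180.00 = €213.06
Total: €338.72 + €213.06 = €551.78

€551.78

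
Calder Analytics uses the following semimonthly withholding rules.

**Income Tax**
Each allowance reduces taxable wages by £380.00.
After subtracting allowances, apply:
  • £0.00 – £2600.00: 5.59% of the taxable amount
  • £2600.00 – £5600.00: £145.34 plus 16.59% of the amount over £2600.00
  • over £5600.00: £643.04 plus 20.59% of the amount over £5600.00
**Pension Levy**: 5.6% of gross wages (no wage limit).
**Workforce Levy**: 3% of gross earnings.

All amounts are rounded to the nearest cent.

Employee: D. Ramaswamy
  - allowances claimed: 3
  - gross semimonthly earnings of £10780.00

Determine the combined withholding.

£2401.96

Income Tax: taxable = £10780.00 − 3×£380.00 = £9640.00
  £643.04 + 20.59% × (£9640.00 − £5600.00) = £643.04 + 20.59% × £4040.00 = £1474.88
Pension Levy: 5.6% × £10780.00 = £603.68
Workforce Levy: 3% × £10780.00 = £323.40
Total: £1474.88 + £603.68 + £323.40 = £2401.96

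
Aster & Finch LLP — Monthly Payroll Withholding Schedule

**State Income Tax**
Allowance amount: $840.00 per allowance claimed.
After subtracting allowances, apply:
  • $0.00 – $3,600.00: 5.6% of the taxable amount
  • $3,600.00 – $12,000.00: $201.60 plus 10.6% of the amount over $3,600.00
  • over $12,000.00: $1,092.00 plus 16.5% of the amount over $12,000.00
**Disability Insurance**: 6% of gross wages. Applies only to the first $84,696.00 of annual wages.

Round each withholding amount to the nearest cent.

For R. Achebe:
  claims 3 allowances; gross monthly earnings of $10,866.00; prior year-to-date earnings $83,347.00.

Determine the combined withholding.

State Income Tax: taxable = $10,866.00 − 3×$840.00 = $8,346.00
  $201.60 + 10.6% × ($8,346.00 − $3,600.00) = $201.60 + 10.6% × $4,746.00 = $704.68
Disability Insurance: cap $84,696.00 − YTD $83,347.00 = $1,349.00 subject; 6% × $1,349.00 = $80.94
Total: $704.68 + $80.94 = $785.62

$785.62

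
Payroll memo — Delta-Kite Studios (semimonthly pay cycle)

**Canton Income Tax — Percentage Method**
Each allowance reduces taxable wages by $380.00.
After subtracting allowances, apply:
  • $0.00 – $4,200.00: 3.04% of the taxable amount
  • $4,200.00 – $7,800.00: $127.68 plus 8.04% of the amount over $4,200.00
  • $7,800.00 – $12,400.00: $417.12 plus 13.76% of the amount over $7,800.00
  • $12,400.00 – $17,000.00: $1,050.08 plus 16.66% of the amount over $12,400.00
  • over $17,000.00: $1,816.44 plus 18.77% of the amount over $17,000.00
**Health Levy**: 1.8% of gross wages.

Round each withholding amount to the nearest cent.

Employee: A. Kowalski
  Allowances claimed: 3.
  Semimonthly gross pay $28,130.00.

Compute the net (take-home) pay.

$23,932.10

Canton Income Tax: taxable = $28,130.00 − 3×$380.00 = $26,990.00
  $1,816.44 + 18.77% × ($26,990.00 − $17,000.00) = $1,816.44 + 18.77% × $9,990.00 = $3,691.56
Health Levy: 1.8% × $28,130.00 = $506.34
Total withheld: $3,691.56 + $506.34 = $4,197.90
Net pay: $28,130.00 − $4,197.90 = $23,932.10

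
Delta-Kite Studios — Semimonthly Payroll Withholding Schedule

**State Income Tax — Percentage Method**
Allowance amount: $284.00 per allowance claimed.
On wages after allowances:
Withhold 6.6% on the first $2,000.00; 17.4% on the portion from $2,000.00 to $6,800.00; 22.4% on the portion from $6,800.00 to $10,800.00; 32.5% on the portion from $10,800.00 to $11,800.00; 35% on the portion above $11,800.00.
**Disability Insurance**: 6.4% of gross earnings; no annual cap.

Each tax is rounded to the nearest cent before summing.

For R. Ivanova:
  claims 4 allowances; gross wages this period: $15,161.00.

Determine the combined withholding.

State Income Tax: taxable = $15,161.00 − 4×$284.00 = $14,025.00
  $2,188.20 + 35% × ($14,025.00 − $11,800.00) = $2,188.20 + 35% × $2,225.00 = $2,966.95
Disability Insurance: 6.4% × $15,161.00 = $970.30
Total: $2,966.95 + $970.30 = $3,937.25

$3,937.25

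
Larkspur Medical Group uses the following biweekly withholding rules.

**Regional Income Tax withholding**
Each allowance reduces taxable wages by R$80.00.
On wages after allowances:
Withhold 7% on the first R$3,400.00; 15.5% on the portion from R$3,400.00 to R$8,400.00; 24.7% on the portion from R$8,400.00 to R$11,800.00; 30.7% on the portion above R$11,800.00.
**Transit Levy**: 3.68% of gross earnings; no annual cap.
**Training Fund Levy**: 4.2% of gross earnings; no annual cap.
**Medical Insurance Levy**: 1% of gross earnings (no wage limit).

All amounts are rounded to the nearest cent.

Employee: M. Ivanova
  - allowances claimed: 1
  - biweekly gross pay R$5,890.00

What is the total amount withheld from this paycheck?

R$1,134.58

Regional Income Tax: taxable = R$5,890.00 − 1×R$80.00 = R$5,810.00
  R$238.00 + 15.5% × (R$5,810.00 − R$3,400.00) = R$238.00 + 15.5% × R$2,410.00 = R$611.55
Transit Levy: 3.68% × R$5,890.00 = R$216.75
Training Fund Levy: 4.2% × R$5,890.00 = R$247.38
Medical Insurance Levy: 1% × R$5,890.00 = R$58.90
Total: R$611.55 + R$216.75 + R$247.38 + R$58.90 = R$1,134.58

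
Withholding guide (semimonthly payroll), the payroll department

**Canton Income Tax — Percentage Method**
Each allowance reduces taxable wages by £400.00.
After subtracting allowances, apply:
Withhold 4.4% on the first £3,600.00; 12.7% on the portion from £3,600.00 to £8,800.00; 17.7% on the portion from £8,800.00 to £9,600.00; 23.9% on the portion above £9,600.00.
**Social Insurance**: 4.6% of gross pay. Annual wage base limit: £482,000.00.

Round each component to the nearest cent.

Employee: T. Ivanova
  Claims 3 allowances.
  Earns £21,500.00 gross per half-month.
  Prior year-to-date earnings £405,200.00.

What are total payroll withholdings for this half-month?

Canton Income Tax: taxable = £21,500.00 − 3×£400.00 = £20,300.00
  £960.40 + 23.9% × (£20,300.00 − £9,600.00) = £960.40 + 23.9% × £10,700.00 = £3,517.70
Social Insurance: 4.6% × £21,500.00 = £989.00
Total: £3,517.70 + £989.00 = £4,506.70

£4,506.70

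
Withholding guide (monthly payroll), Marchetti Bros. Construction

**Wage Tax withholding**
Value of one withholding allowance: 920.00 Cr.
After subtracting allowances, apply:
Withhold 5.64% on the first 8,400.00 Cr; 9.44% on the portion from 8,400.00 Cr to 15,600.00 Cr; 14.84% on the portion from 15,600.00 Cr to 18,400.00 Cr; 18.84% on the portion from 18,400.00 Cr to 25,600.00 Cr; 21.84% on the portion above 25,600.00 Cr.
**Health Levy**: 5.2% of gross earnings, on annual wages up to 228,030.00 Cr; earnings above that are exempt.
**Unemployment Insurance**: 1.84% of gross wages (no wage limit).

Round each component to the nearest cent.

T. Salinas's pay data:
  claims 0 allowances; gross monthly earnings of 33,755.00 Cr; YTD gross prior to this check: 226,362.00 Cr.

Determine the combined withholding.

5,414.32 Cr

Wage Tax: taxable = 33,755.00 Cr
  2,925.44 Cr + 21.84% × (33,755.00 Cr − 25,600.00 Cr) = 2,925.44 Cr + 21.84% × 8,155.00 Cr = 4,706.49 Cr
Health Levy: cap 228,030.00 Cr − YTD 226,362.00 Cr = 1,668.00 Cr subject; 5.2% × 1,668.00 Cr = 86.74 Cr
Unemployment Insurance: 1.84% × 33,755.00 Cr = 621.09 Cr
Total: 4,706.49 Cr + 86.74 Cr + 621.09 Cr = 5,414.32 Cr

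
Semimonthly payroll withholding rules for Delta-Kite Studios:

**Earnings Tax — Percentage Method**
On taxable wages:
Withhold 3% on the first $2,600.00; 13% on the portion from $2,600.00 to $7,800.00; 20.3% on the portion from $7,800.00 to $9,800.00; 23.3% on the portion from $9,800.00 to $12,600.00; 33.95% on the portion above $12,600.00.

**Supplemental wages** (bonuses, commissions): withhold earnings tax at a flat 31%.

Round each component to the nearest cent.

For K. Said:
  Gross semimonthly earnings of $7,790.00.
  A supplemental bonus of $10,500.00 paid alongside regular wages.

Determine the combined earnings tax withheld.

$4,007.70

Earnings Tax: taxable = $7,790.00
  $78.00 + 13% × ($7,790.00 − $2,600.00) = $78.00 + 13% × $5,190.00 = $752.70
Supplemental (31% flat on bonus): 31% × $10,500.00 = $3,255.00
Total earnings tax: $752.70 + $3,255.00 = $4,007.70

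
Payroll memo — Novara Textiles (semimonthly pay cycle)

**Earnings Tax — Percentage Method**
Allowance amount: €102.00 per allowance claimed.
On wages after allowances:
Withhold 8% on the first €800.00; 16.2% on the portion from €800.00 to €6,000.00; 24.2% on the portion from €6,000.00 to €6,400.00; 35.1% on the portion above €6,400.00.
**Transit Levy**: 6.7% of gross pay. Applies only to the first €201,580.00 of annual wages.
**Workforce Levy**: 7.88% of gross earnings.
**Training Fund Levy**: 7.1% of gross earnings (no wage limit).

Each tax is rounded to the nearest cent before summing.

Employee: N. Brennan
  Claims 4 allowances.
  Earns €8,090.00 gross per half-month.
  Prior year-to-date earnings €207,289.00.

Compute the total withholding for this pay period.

Earnings Tax: taxable = €8,090.00 − 4×€102.00 = €7,682.00
  €1,003.20 + 35.1% × (€7,682.00 − €6,400.00) = €1,003.20 + 35.1% × €1,282.00 = €1,453.18
Transit Levy: YTD €207,289.00 ≥ cap €201,580.00 → €0.00
Workforce Levy: 7.88% × €8,090.00 = €637.49
Training Fund Levy: 7.1% × €8,090.00 = €574.39
Total: €1,453.18 + €0.00 + €637.49 + €574.39 = €2,665.06

€2,665.06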